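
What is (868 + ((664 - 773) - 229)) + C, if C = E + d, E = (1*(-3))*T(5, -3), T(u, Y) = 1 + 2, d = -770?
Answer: -249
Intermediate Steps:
T(u, Y) = 3
E = -9 (E = (1*(-3))*3 = -3*3 = -9)
C = -779 (C = -9 - 770 = -779)
(868 + ((664 - 773) - 229)) + C = (868 + ((664 - 773) - 229)) - 779 = (868 + (-109 - 229)) - 779 = (868 - 338) - 779 = 530 - 779 = -249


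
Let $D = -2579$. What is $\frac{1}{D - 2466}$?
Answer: $- \frac{1}{5045} \approx -0.00019822$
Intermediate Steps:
$\frac{1}{D - 2466} = \frac{1}{-2579 - 2466} = \frac{1}{-5045} = - \frac{1}{5045}$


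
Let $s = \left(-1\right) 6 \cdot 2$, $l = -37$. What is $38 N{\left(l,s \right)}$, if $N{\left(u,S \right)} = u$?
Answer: $-1406$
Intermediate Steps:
$s = -12$ ($s = \left(-6\right) 2 = -12$)
$38 N{\left(l,s \right)} = 38 \left(-37\right) = -1406$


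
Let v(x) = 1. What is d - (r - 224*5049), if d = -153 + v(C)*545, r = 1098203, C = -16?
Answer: 33165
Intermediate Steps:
d = 392 (d = -153 + 1*545 = -153 + 545 = 392)
d - (r - 224*5049) = 392 - (1098203 - 224*5049) = 392 - (1098203 - 1130976) = 392 - 1*(-32773) = 392 + 32773 = 33165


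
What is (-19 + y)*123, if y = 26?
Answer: 861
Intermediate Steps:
(-19 + y)*123 = (-19 + 26)*123 = 7*123 = 861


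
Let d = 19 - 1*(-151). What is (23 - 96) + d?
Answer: 97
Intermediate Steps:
d = 170 (d = 19 + 151 = 170)
(23 - 96) + d = (23 - 96) + 170 = -73 + 170 = 97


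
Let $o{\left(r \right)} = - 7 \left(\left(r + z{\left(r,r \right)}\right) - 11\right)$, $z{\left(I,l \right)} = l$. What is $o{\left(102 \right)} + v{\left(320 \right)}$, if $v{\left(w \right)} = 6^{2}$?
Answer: $-1315$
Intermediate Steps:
$v{\left(w \right)} = 36$
$o{\left(r \right)} = 77 - 14 r$ ($o{\left(r \right)} = - 7 \left(\left(r + r\right) - 11\right) = - 7 \left(2 r - 11\right) = - 7 \left(-11 + 2 r\right) = 77 - 14 r$)
$o{\left(102 \right)} + v{\left(320 \right)} = \left(77 - 1428\right) + 36 = -1351 + 36 = -1315$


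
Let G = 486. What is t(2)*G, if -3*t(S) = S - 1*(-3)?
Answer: -810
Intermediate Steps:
t(S) = -1 - S/3 (t(S) = -(S - 1*(-3))/3 = -(S + 3)/3 = -(3 + S)/3 = -1 - S/3)
t(2)*G = (-1 - 1/3*2)*486 = (-1 - 2/3)*486 = -5/3*486 = -810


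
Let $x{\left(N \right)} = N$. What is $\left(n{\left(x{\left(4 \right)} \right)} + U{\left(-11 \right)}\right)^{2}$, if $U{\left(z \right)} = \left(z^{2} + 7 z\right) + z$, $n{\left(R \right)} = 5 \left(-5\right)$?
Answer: $64$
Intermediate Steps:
$n{\left(R \right)} = -25$
$U{\left(z \right)} = z^{2} + 8 z$
$\left(n{\left(x{\left(4 \right)} \right)} + U{\left(-11 \right)}\right)^{2} = \left(-25 - 11 \left(8 - 11\right)\right)^{2} = \left(-25 - -33\right)^{2} = \left(-25 + 33\right)^{2} = 8^{2} = 64$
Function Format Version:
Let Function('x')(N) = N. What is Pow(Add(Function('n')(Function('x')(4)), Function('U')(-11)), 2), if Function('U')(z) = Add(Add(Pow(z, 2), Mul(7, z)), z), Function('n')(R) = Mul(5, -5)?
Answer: 64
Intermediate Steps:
Function('n')(R) = -25
Function('U')(z) = Add(Pow(z, 2), Mul(8, z))
Pow(Add(Function('n')(Function('x')(4)), Function('U')(-11)), 2) = Pow(Add(-25, Mul(-11, Add(8, -11))), 2) = Pow(Add(-25, Mul(-11, -3)), 2) = Pow(Add(-25, 33), 2) = Pow(8, 2) = 64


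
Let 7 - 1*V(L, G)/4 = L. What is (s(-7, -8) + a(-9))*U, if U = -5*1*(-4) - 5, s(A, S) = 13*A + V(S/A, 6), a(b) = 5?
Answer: -6570/7 ≈ -938.57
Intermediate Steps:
V(L, G) = 28 - 4*L
s(A, S) = 28 + 13*A - 4*S/A (s(A, S) = 13*A + (28 - 4*S/A) = 28 + 13*A - 4*S/A)
U = 15 (U = -5*(-4) - 5 = 20 - 5 = 15)
(s(-7, -8) + a(-9))*U = ((28 + 13*(-7) - 4*(-8)/(-7)) + 5)*15 = ((28 - 91 - 4*(-8)*(-1/7)) + 5)*15 = ((28 - 91 - 32/7) + 5)*15 = (-473/7 + 5)*15 = -438/7*15 = -6570/7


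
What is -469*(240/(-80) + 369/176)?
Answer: 74571/176 ≈ 423.70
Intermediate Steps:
-469*(240/(-80) + 369/176) = -469*(240*(-1/80) + 369*(1/176)) = -469*(-3 + 369/176) = -469*(-159/176) = 74571/176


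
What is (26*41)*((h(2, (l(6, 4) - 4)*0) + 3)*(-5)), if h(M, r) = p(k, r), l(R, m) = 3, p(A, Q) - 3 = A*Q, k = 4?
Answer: -31980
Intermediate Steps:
p(A, Q) = 3 + A*Q
h(M, r) = 3 + 4*r
(26*41)*((h(2, (l(6, 4) - 4)*0) + 3)*(-5)) = (26*41)*(((3 + 4*((3 - 4)*0)) + 3)*(-5)) = 1066*(((3 + 4*(-1*0)) + 3)*(-5)) = 1066*(((3 + 4*0) + 3)*(-5)) = 1066*(((3 + 0) + 3)*(-5)) = 1066*((3 + 3)*(-5)) = 1066*(6*(-5)) = 1066*(-30) = -31980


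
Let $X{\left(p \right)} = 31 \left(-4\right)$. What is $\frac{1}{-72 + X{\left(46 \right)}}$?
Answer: $- \frac{1}{196} \approx -0.005102$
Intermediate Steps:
$X{\left(p \right)} = -124$
$\frac{1}{-72 + X{\left(46 \right)}} = \frac{1}{-72 - 124} = \frac{1}{-196} = - \frac{1}{196}$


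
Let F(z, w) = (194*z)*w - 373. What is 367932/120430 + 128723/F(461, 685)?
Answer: 11277860878267/3688886332155 ≈ 3.0573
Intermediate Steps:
F(z, w) = -373 + 194*w*z (F(z, w) = 194*w*z - 373 = -373 + 194*w*z)
367932/120430 + 128723/F(461, 685) = 367932/120430 + 128723/(-373 + 194*685*461) = 367932*(1/120430) + 128723/(-373 + 61262290) = 183966/60215 + 128723/61261917 = 11277860878267/3688886332155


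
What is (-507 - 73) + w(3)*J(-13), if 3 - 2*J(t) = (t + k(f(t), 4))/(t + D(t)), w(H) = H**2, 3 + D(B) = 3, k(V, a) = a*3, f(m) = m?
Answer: -7369/13 ≈ -566.85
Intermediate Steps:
k(V, a) = 3*a
D(B) = 0 (D(B) = -3 + 3 = 0)
J(t) = 3/2 - (12 + t)/(2*t) (J(t) = 3/2 - (t + 3*4)/(2*(t + 0)) = 3/2 - (t + 12)/(2*t) = 3/2 - (12 + t)/(2*t))
(-507 - 73) + w(3)*J(-13) = (-507 - 73) + 3**2*((-6 - 13)/(-13)) = -580 + 9*(-1/13*(-19)) = -580 + 9*(19/13) = -580 + 171/13 = -7369/13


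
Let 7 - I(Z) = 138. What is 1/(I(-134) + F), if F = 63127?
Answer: 1/62996 ≈ 1.5874e-5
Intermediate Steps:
I(Z) = -131 (I(Z) = 7 - 1*138 = 7 - 138 = -131)
1/(I(-134) + F) = 1/(-131 + 63127) = 1/62996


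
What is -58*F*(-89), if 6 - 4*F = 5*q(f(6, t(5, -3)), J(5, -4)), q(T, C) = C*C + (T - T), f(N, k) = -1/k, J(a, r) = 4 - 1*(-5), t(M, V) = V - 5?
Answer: -1029819/2 ≈ -5.1491e+5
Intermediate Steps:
t(M, V) = -5 + V
J(a, r) = 9 (J(a, r) = 4 + 5 = 9)
q(T, C) = C² (q(T, C) = C² + 0 = C²)
F = -399/4 (F = 3/2 - 5*9²/4 = 3/2 - 5*81/4 = 3/2 - ¼*405 = 3/2 - 405/4 = -399/4 ≈ -99.750)
-58*F*(-89) = -58*(-399/4)*(-89) = (11571/2)*(-89) = -1029819/2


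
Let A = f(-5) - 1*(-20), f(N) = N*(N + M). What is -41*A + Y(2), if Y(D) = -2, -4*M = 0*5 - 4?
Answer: -1642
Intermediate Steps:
M = 1 (M = -(0*5 - 4)/4 = -(0 - 4)/4 = -1/4*(-4) = 1)
f(N) = N*(1 + N) (f(N) = N*(N + 1) = N*(1 + N))
A = 40 (A = -5*(1 - 5) - 1*(-20) = -5*(-4) + 20 = 20 + 20 = 40)
-41*A + Y(2) = -41*40 - 2 = -1640 - 2 = -1642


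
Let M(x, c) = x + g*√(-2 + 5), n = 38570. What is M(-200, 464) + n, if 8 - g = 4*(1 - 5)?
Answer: 38370 + 24*√3 ≈ 38412.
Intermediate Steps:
g = 24 (g = 8 - 4*(1 - 5) = 8 - 4*(-4) = 8 - 1*(-16) = 8 + 16 = 24)
M(x, c) = x + 24*√3 (M(x, c) = x + 24*√(-2 + 5) = x + 24*√3)
M(-200, 464) + n = (-200 + 24*√3) + 38570 = 38370 + 24*√3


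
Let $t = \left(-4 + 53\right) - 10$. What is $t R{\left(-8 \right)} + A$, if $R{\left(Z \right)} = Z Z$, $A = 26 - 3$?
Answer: $2519$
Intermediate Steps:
$A = 23$ ($A = 26 - 3 = 23$)
$t = 39$ ($t = 49 - 10 = 39$)
$R{\left(Z \right)} = Z^{2}$
$t R{\left(-8 \right)} + A = 39 \left(-8\right)^{2} + 23 = 39 \cdot 64 + 23 = 2496 + 23 = 2519$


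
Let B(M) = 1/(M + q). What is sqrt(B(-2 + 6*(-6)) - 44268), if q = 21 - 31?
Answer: I*sqrt(6374595)/12 ≈ 210.4*I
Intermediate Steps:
q = -10
B(M) = 1/(-10 + M) (B(M) = 1/(M - 10) = 1/(-10 + M))
sqrt(B(-2 + 6*(-6)) - 44268) = sqrt(1/(-10 + (-2 + 6*(-6))) - 44268) = sqrt(1/(-10 + (-2 - 36)) - 44268) = sqrt(1/(-10 - 38) - 44268) = sqrt(1/(-48) - 44268) = sqrt(-1/48 - 44268) = sqrt(-2124865/48) = I*sqrt(6374595)/12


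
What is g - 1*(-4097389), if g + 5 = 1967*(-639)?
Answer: 2840471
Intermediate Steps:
g = -1256918 (g = -5 + 1967*(-639) = -5 - 1256913 = -1256918)
g - 1*(-4097389) = -1256918 - 1*(-4097389) = -1256918 + 4097389 = 2840471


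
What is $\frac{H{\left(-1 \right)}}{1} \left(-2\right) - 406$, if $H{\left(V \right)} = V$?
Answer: $-404$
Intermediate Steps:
$\frac{H{\left(-1 \right)}}{1} \left(-2\right) - 406 = - 1^{-1} \left(-2\right) - 406 = \left(-1\right) 1 \left(-2\right) - 406 = \left(-1\right) \left(-2\right) - 406 = 2 - 406 = -404$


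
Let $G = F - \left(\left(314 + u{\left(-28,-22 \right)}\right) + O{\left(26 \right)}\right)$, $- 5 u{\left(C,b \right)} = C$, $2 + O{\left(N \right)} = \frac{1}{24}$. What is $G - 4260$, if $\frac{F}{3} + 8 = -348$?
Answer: $- \frac{677477}{120} \approx -5645.6$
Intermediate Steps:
$O{\left(N \right)} = - \frac{47}{24}$ ($O{\left(N \right)} = -2 + \frac{1}{24} = - \frac{47}{24}$)
$u{\left(C,b \right)} = - \frac{C}{5}$
$F = -1068$ ($F = -24 + 3 \left(-348\right) = -24 - 1044 = -1068$)
$G = - \frac{166277}{120}$ ($G = -1068 - \left(\left(314 - - \frac{28}{5}\right) - \frac{47}{24}\right) = -1068 - \left(\left(314 + \frac{28}{5}\right) - \frac{47}{24}\right) = -1068 - \left(\frac{1598}{5} - \frac{47}{24}\right) = -1068 - \frac{38117}{120} = - \frac{166277}{120} \approx -1385.6$)
$G - 4260 = - \frac{166277}{120} - 4260 = - \frac{677477}{120}$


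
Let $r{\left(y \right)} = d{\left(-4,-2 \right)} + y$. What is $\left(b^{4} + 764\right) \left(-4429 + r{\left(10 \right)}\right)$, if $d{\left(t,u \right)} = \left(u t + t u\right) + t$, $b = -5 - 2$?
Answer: $-13948155$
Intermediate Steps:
$b = -7$
$d{\left(t,u \right)} = t + 2 t u$ ($d{\left(t,u \right)} = \left(t u + t u\right) + t = 2 t u + t = t + 2 t u$)
$r{\left(y \right)} = 12 + y$ ($r{\left(y \right)} = - 4 \left(1 + 2 \left(-2\right)\right) + y = - 4 \left(1 - 4\right) + y = \left(-4\right) \left(-3\right) + y = 12 + y$)
$\left(b^{4} + 764\right) \left(-4429 + r{\left(10 \right)}\right) = \left(\left(-7\right)^{4} + 764\right) \left(-4429 + \left(12 + 10\right)\right) = \left(2401 + 764\right) \left(-4429 + 22\right) = 3165 \left(-4407\right) = -13948155$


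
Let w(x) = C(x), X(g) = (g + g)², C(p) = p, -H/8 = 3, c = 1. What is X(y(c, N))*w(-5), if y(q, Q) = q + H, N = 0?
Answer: -10580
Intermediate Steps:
H = -24 (H = -8*3 = -24)
y(q, Q) = -24 + q (y(q, Q) = q - 24 = -24 + q)
X(g) = 4*g² (X(g) = (2*g)² = 4*g²)
w(x) = x
X(y(c, N))*w(-5) = (4*(-24 + 1)²)*(-5) = (4*(-23)²)*(-5) = (4*529)*(-5) = 2116*(-5) = -10580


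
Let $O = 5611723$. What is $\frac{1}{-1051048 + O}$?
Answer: $\frac{1}{4560675} \approx 2.1927 \cdot 10^{-7}$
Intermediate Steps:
$\frac{1}{-1051048 + O} = \frac{1}{-1051048 + 5611723} = \frac{1}{4560675}$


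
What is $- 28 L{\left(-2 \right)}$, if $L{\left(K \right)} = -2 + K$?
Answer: $112$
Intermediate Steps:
$- 28 L{\left(-2 \right)} = - 28 \left(-2 - 2\right) = \left(-28\right) \left(-4\right) = 112$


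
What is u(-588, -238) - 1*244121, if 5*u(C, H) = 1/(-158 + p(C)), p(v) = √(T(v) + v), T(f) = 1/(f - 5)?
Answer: -18495018397579/75761685 - I*√206770205/75761685 ≈ -2.4412e+5 - 0.0001898*I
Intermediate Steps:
T(f) = 1/(-5 + f)
p(v) = √(v + 1/(-5 + v)) (p(v) = √(1/(-5 + v) + v) = √(v + 1/(-5 + v)))
u(C, H) = 1/(5*(-158 + √((1 + C*(-5 + C))/(-5 + C))))
u(-588, -238) - 1*244121 = 1/(5*(-158 + √((1 - 588*(-5 - 588))/(-5 - 588)))) - 1*244121 = 1/(5*(-158 + √((1 - 588*(-593))/(-593)))) - 244121 = 1/(5*(-158 + √(-(1 + 348684)/593))) - 244121 = 1/(5*(-158 + √(-1/593*348685))) - 244121 = 1/(5*(-158 + √(-348685/593))) - 244121 = 1/(5*(-158 + I*√206770205/593)) - 244121 = -244121 + 1/(5*(-158 + I*√206770205/593))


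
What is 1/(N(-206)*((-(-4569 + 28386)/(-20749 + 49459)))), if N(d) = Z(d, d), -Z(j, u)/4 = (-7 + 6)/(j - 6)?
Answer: 507210/7939 ≈ 63.888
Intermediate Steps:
Z(j, u) = 4/(-6 + j) (Z(j, u) = -4*(-7 + 6)/(j - 6) = -(-4)/(-6 + j) = 4/(-6 + j))
N(d) = 4/(-6 + d)
1/(N(-206)*((-(-4569 + 28386)/(-20749 + 49459)))) = 1/(((4/(-6 - 206)))*((-(-4569 + 28386)/(-20749 + 49459)))) = 1/(((4/(-212)))*((-23817/28710))) = 1/(((4*(-1/212)))*((-23817/28710))) = 1/((-1/53)*((-1*7939/9570))) = -53/(-7939/9570) = -53*(-9570/7939) = 507210/7939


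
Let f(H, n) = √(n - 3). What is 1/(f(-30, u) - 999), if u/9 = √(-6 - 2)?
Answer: 1/(-999 + √3*√(-1 + 6*I*√2)) ≈ -0.0010044 - 3.817e-6*I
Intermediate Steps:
u = 18*I*√2 (u = 9*√(-6 - 2) = 9*√(-8) = 9*(2*I*√2) = 18*I*√2 ≈ 25.456*I)
f(H, n) = √(-3 + n)
1/(f(-30, u) - 999) = 1/(√(-3 + 18*I*√2) - 999) = 1/(-999 + √(-3 + 18*I*√2))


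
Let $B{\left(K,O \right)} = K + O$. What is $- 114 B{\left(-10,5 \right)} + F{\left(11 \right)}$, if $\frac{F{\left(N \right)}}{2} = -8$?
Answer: $554$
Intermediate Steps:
$F{\left(N \right)} = -16$ ($F{\left(N \right)} = 2 \left(-8\right) = -16$)
$- 114 B{\left(-10,5 \right)} + F{\left(11 \right)} = - 114 \left(-10 + 5\right) - 16 = \left(-114\right) \left(-5\right) - 16 = 570 - 16 = 554$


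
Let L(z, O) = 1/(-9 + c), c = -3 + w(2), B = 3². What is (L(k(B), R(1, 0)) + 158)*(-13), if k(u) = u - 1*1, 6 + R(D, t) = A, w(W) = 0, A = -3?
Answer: -24635/12 ≈ -2052.9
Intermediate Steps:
R(D, t) = -9 (R(D, t) = -6 - 3 = -9)
B = 9
c = -3 (c = -3 + 0 = -3)
k(u) = -1 + u (k(u) = u - 1 = -1 + u)
L(z, O) = -1/12 (L(z, O) = 1/(-9 - 3) = 1/(-12) = -1/12)
(L(k(B), R(1, 0)) + 158)*(-13) = (-1/12 + 158)*(-13) = (1895/12)*(-13) = -24635/12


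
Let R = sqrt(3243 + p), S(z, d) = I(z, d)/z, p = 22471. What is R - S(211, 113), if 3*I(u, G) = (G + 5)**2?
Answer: -13924/633 + sqrt(25714) ≈ 138.36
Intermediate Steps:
I(u, G) = (5 + G)**2/3 (I(u, G) = (G + 5)**2/3 = (5 + G)**2/3)
S(z, d) = (5 + d)**2/(3*z) (S(z, d) = ((5 + d)**2/3)/z = (5 + d)**2/(3*z))
R = sqrt(25714) (R = sqrt(3243 + 22471) = sqrt(25714) ≈ 160.36)
R - S(211, 113) = sqrt(25714) - (5 + 113)**2/(3*211) = sqrt(25714) - 118**2/(3*211) = sqrt(25714) - 13924/(3*211) = sqrt(25714) - 1*13924/633 = sqrt(25714) - 13924/633 = -13924/633 + sqrt(25714)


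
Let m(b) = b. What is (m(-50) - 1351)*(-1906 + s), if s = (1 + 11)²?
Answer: 2468562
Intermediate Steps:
s = 144 (s = 12² = 144)
(m(-50) - 1351)*(-1906 + s) = (-50 - 1351)*(-1906 + 144) = -1401*(-1762) = 2468562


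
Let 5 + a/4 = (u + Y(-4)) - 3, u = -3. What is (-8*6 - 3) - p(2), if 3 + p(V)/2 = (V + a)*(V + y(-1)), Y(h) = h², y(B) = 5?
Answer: -353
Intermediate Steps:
a = 20 (a = -20 + 4*((-3 + (-4)²) - 3) = -20 + 4*((-3 + 16) - 3) = -20 + 4*(13 - 3) = -20 + 4*10 = -20 + 40 = 20)
p(V) = -6 + 2*(5 + V)*(20 + V) (p(V) = -6 + 2*((V + 20)*(V + 5)) = -6 + 2*((20 + V)*(5 + V)) = -6 + 2*((5 + V)*(20 + V)) = -6 + 2*(5 + V)*(20 + V))
(-8*6 - 3) - p(2) = (-8*6 - 3) - (194 + 2*2² + 50*2) = (-48 - 3) - (194 + 2*4 + 100) = -51 - (194 + 8 + 100) = -51 - 1*302 = -51 - 302 = -353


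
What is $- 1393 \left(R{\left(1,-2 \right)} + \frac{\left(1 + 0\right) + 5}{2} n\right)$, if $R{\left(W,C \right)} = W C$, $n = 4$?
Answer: $-13930$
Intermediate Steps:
$R{\left(W,C \right)} = C W$
$- 1393 \left(R{\left(1,-2 \right)} + \frac{\left(1 + 0\right) + 5}{2} n\right) = - 1393 \left(\left(-2\right) 1 + \frac{\left(1 + 0\right) + 5}{2} \cdot 4\right) = - 1393 \left(-2 + \left(1 + 5\right) \frac{1}{2} \cdot 4\right) = - 1393 \left(-2 + 6 \cdot \frac{1}{2} \cdot 4\right) = - 1393 \left(-2 + 3 \cdot 4\right) = - 1393 \left(-2 + 12\right) = \left(-1393\right) 10 = -13930$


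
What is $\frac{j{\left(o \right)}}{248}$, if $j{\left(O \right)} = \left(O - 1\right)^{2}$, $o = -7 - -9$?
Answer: $\frac{1}{248} \approx 0.0040323$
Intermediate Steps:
$o = 2$ ($o = -7 + 9 = 2$)
$j{\left(O \right)} = \left(-1 + O\right)^{2}$
$\frac{j{\left(o \right)}}{248} = \frac{\left(-1 + 2\right)^{2}}{248} = 1^{2} \cdot \frac{1}{248} = 1 \cdot \frac{1}{248} = \frac{1}{248}$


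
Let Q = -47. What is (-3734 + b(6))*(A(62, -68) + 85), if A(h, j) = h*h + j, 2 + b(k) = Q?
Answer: -14606163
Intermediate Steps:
b(k) = -49 (b(k) = -2 - 47 = -49)
A(h, j) = j + h² (A(h, j) = h² + j = j + h²)
(-3734 + b(6))*(A(62, -68) + 85) = (-3734 - 49)*((-68 + 62²) + 85) = -3783*((-68 + 3844) + 85) = -3783*(3776 + 85) = -3783*3861 = -14606163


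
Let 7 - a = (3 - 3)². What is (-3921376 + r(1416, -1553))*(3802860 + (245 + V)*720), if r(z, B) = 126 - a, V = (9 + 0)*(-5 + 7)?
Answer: -15654520620540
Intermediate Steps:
V = 18 (V = 9*2 = 18)
a = 7 (a = 7 - (3 - 3)² = 7 - 1*0² = 7 - 1*0 = 7 + 0 = 7)
r(z, B) = 119 (r(z, B) = 126 - 1*7 = 126 - 7 = 119)
(-3921376 + r(1416, -1553))*(3802860 + (245 + V)*720) = (-3921376 + 119)*(3802860 + (245 + 18)*720) = -3921257*(3802860 + 263*720) = -3921257*(3802860 + 189360) = -3921257*3992220 = -15654520620540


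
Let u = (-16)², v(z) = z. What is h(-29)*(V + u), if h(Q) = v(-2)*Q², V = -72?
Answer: -309488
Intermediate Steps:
h(Q) = -2*Q²
u = 256
h(-29)*(V + u) = (-2*(-29)²)*(-72 + 256) = -2*841*184 = -1682*184 = -309488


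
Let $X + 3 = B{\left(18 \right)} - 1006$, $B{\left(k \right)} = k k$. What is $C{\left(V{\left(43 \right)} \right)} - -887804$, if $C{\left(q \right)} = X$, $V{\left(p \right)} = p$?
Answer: $887119$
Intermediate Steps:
$B{\left(k \right)} = k^{2}$
$X = -685$ ($X = -3 + \left(18^{2} - 1006\right) = -3 + \left(324 - 1006\right) = -3 - 682 = -685$)
$C{\left(q \right)} = -685$
$C{\left(V{\left(43 \right)} \right)} - -887804 = -685 - -887804 = -685 + 887804 = 887119$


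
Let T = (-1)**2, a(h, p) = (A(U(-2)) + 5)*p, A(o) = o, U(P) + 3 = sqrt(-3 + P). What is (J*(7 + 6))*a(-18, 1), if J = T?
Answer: 26 + 13*I*sqrt(5) ≈ 26.0 + 29.069*I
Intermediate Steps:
U(P) = -3 + sqrt(-3 + P)
a(h, p) = p*(2 + I*sqrt(5)) (a(h, p) = ((-3 + sqrt(-3 - 2)) + 5)*p = ((-3 + sqrt(-5)) + 5)*p = ((-3 + I*sqrt(5)) + 5)*p = (2 + I*sqrt(5))*p = p*(2 + I*sqrt(5)))
T = 1
J = 1
(J*(7 + 6))*a(-18, 1) = (1*(7 + 6))*(1*(2 + I*sqrt(5))) = (1*13)*(2 + I*sqrt(5)) = 13*(2 + I*sqrt(5)) = 26 + 13*I*sqrt(5)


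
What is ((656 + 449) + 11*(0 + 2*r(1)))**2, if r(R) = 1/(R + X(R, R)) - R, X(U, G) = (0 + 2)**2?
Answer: 29560969/25 ≈ 1.1824e+6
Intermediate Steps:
X(U, G) = 4 (X(U, G) = 2**2 = 4)
r(R) = 1/(4 + R) - R (r(R) = 1/(R + 4) - R = 1/(4 + R) - R)
((656 + 449) + 11*(0 + 2*r(1)))**2 = ((656 + 449) + 11*(0 + 2*((1 - 1*1**2 - 4*1)/(4 + 1))))**2 = (1105 + 11*(0 + 2*((1 - 1*1 - 4)/5)))**2 = (1105 + 11*(0 + 2*((1 - 1 - 4)/5)))**2 = (1105 + 11*(0 + 2*((1/5)*(-4))))**2 = (1105 + 11*(0 + 2*(-4/5)))**2 = (1105 + 11*(0 - 8/5))**2 = (1105 + 11*(-8/5))**2 = (1105 - 88/5)**2 = (5437/5)**2 = 29560969/25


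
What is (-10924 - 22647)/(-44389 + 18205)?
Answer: 33571/26184 ≈ 1.2821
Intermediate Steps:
(-10924 - 22647)/(-44389 + 18205) = -33571/(-26184) = -33571*(-1/26184) = 33571/26184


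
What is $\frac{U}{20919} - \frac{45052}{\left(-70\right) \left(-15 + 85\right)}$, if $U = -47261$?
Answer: $\frac{25387996}{3660825} \approx 6.9351$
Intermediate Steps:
$\frac{U}{20919} - \frac{45052}{\left(-70\right) \left(-15 + 85\right)} = - \frac{47261}{20919} - \frac{45052}{\left(-70\right) \left(-15 + 85\right)} = \left(-47261\right) \frac{1}{20919} - \frac{45052}{\left(-70\right) 70} = - \frac{47261}{20919} - \frac{45052}{-4900} = - \frac{47261}{20919} - - \frac{1609}{175} = - \frac{47261}{20919} + \frac{1609}{175} = \frac{25387996}{3660825}$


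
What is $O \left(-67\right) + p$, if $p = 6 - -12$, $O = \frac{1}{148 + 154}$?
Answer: $\frac{5369}{302} \approx 17.778$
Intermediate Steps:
$O = \frac{1}{302} \approx 0.0033113$
$p = 18$ ($p = 6 + 12 = 18$)
$O \left(-67\right) + p = \frac{1}{302} \left(-67\right) + 18 = - \frac{67}{302} + 18 = \frac{5369}{302}$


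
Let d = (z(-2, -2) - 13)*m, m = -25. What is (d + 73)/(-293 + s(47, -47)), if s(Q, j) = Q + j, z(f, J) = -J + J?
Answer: -398/293 ≈ -1.3584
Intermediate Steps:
z(f, J) = 0
d = 325 (d = (0 - 13)*(-25) = -13*(-25) = 325)
(d + 73)/(-293 + s(47, -47)) = (325 + 73)/(-293 + (47 - 47)) = 398/(-293 + 0) = 398/(-293) = 398*(-1/293) = -398/293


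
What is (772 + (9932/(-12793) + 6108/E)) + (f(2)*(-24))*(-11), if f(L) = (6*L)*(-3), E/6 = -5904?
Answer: -329799252053/37764936 ≈ -8733.0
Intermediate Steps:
E = -35424 (E = 6*(-5904) = -35424)
f(L) = -18*L
(772 + (9932/(-12793) + 6108/E)) + (f(2)*(-24))*(-11) = (772 + (9932/(-12793) + 6108/(-35424))) + (-18*2*(-24))*(-11) = (772 + (9932*(-1/12793) + 6108*(-1/35424))) - 36*(-24)*(-11) = (772 + (-9932/12793 - 509/2952)) + 864*(-11) = (772 - 35830901/37764936) - 9504 = 29118699691/37764936 - 9504 = -329799252053/37764936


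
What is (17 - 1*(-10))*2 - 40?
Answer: 14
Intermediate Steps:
(17 - 1*(-10))*2 - 40 = (17 + 10)*2 - 40 = 27*2 - 40 = 54 - 40 = 14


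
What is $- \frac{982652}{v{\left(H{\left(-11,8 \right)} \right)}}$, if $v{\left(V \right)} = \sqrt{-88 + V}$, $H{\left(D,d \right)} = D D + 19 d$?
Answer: $- \frac{982652 \sqrt{185}}{185} \approx -72246.0$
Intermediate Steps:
$H{\left(D,d \right)} = D^{2} + 19 d$
$- \frac{982652}{v{\left(H{\left(-11,8 \right)} \right)}} = - \frac{982652}{\sqrt{-88 + \left(\left(-11\right)^{2} + 19 \cdot 8\right)}} = - \frac{982652}{\sqrt{-88 + \left(121 + 152\right)}} = - \frac{982652}{\sqrt{-88 + 273}} = - \frac{982652}{\sqrt{185}} = - 982652 \frac{\sqrt{185}}{185} = - \frac{982652 \sqrt{185}}{185}$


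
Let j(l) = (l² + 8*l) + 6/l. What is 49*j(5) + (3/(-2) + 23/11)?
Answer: 356883/110 ≈ 3244.4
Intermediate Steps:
j(l) = l² + 6/l + 8*l
49*j(5) + (3/(-2) + 23/11) = 49*((6 + 5²*(8 + 5))/5) + (3/(-2) + 23/11) = 49*((6 + 25*13)/5) + (3*(-½) + 23*(1/11)) = 49*((6 + 325)/5) + (-3/2 + 23/11) = 49*((⅕)*331) + 13/22 = 49*(331/5) + 13/22 = 16219/5 + 13/22 = 356883/110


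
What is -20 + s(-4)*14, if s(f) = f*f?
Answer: 204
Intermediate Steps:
s(f) = f**2
-20 + s(-4)*14 = -20 + (-4)**2*14 = -20 + 16*14 = -20 + 224 = 204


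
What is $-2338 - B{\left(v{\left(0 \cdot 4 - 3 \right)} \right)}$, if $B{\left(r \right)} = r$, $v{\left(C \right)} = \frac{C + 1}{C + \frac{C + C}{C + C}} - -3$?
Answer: $-2342$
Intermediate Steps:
$v{\left(C \right)} = 4$ ($v{\left(C \right)} = \frac{1 + C}{C + \frac{2 C}{2 C}} + 3 = \frac{1 + C}{C + 2 C \frac{1}{2 C}} + 3 = \frac{1 + C}{C + 1} + 3 = \frac{1 + C}{1 + C} + 3 = 1 + 3 = 4$)
$-2338 - B{\left(v{\left(0 \cdot 4 - 3 \right)} \right)} = -2338 - 4 = -2342$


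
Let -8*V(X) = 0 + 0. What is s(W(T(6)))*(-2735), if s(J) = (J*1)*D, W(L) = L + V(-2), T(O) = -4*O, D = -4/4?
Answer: -65640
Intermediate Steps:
V(X) = 0 (V(X) = -(0 + 0)/8 = -⅛*0 = 0)
D = -1 (D = -4*¼ = -1)
W(L) = L (W(L) = L + 0 = L)
s(J) = -J (s(J) = (J*1)*(-1) = J*(-1) = -J)
s(W(T(6)))*(-2735) = -(-4)*6*(-2735) = -1*(-24)*(-2735) = 24*(-2735) = -65640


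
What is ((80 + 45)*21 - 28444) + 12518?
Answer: -13301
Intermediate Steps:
((80 + 45)*21 - 28444) + 12518 = (125*21 - 28444) + 12518 = (2625 - 28444) + 12518 = -25819 + 12518 = -13301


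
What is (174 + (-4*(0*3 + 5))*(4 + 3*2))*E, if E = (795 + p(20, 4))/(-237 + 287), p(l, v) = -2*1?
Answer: -10309/25 ≈ -412.36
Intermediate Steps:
p(l, v) = -2
E = 793/50 (E = (795 - 2)/(-237 + 287) = 793/50 ≈ 15.860)
(174 + (-4*(0*3 + 5))*(4 + 3*2))*E = (174 + (-4*(0*3 + 5))*(4 + 3*2))*(793/50) = (174 + (-4*(0 + 5))*(4 + 6))*(793/50) = (174 - 4*5*10)*(793/50) = (174 - 20*10)*(793/50) = (174 - 200)*(793/50) = -26*793/50 = -10309/25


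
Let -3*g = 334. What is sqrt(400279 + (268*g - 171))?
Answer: 2*sqrt(833109)/3 ≈ 608.50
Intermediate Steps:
g = -334/3 (g = -1/3*334 = -334/3 ≈ -111.33)
sqrt(400279 + (268*g - 171)) = sqrt(400279 + (268*(-334/3) - 171)) = sqrt(400279 + (-89512/3 - 171)) = sqrt(400279 - 90025/3) = sqrt(1110812/3) = 2*sqrt(833109)/3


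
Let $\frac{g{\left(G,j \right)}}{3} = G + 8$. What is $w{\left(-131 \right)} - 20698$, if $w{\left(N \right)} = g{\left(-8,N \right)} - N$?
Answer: $-20567$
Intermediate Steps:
$g{\left(G,j \right)} = 24 + 3 G$ ($g{\left(G,j \right)} = 3 \left(G + 8\right) = 3 \left(8 + G\right) = 24 + 3 G$)
$w{\left(N \right)} = - N$ ($w{\left(N \right)} = \left(24 + 3 \left(-8\right)\right) - N = \left(24 - 24\right) - N = 0 - N = - N$)
$w{\left(-131 \right)} - 20698 = \left(-1\right) \left(-131\right) - 20698 = 131 - 20698 = -20567$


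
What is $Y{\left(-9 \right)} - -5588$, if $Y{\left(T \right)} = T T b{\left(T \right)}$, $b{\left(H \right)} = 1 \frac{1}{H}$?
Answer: $5579$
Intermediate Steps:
$b{\left(H \right)} = \frac{1}{H}$
$Y{\left(T \right)} = T$ ($Y{\left(T \right)} = \frac{T T}{T} = \frac{T^{2}}{T} = T$)
$Y{\left(-9 \right)} - -5588 = -9 - -5588 = -9 + 5588 = 5579$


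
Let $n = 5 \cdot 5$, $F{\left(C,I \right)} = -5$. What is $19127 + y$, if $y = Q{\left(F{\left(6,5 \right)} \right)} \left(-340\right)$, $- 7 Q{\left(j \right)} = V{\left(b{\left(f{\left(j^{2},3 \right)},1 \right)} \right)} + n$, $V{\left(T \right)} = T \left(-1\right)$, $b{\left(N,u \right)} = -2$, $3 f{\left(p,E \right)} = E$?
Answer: $\frac{143069}{7} \approx 20438.0$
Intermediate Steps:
$f{\left(p,E \right)} = \frac{E}{3}$
$n = 25$
$V{\left(T \right)} = - T$
$Q{\left(j \right)} = - \frac{27}{7}$ ($Q{\left(j \right)} = - \frac{\left(-1\right) \left(-2\right) + 25}{7} = - \frac{2 + 25}{7} = \left(- \frac{1}{7}\right) 27 = - \frac{27}{7}$)
$y = \frac{9180}{7}$ ($y = \left(- \frac{27}{7}\right) \left(-340\right) = \frac{9180}{7} \approx 1311.4$)
$19127 + y = 19127 + \frac{9180}{7} = \frac{143069}{7}$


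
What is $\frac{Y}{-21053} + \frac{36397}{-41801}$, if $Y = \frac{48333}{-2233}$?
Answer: $- \frac{1709051701820}{1965121399549} \approx -0.86969$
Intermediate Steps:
$Y = - \frac{48333}{2233}$ ($Y = 48333 \left(- \frac{1}{2233}\right) = - \frac{48333}{2233} \approx -21.645$)
$\frac{Y}{-21053} + \frac{36397}{-41801} = - \frac{48333}{2233 \left(-21053\right)} + \frac{36397}{-41801} = \left(- \frac{48333}{2233}\right) \left(- \frac{1}{21053}\right) + 36397 \left(- \frac{1}{41801}\right) = \frac{48333}{47011349} - \frac{36397}{41801} = - \frac{1709051701820}{1965121399549}$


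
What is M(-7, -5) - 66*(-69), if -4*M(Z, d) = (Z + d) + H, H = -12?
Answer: 4560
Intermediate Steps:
M(Z, d) = 3 - Z/4 - d/4 (M(Z, d) = -((Z + d) - 12)/4 = -(-12 + Z + d)/4 = 3 - Z/4 - d/4)
M(-7, -5) - 66*(-69) = (3 - 1/4*(-7) - 1/4*(-5)) - 66*(-69) = (3 + 7/4 + 5/4) + 4554 = 6 + 4554 = 4560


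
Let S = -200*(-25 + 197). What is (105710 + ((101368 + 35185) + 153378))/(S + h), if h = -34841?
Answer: -23273/4073 ≈ -5.7140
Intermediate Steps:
S = -34400 (S = -200*172 = -34400)
(105710 + ((101368 + 35185) + 153378))/(S + h) = (105710 + ((101368 + 35185) + 153378))/(-34400 - 34841) = (105710 + (136553 + 153378))/(-69241) = (105710 + 289931)*(-1/69241) = 395641*(-1/69241) = -23273/4073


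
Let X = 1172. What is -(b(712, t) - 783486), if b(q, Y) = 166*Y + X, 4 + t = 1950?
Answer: 459278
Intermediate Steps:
t = 1946 (t = -4 + 1950 = 1946)
b(q, Y) = 1172 + 166*Y (b(q, Y) = 166*Y + 1172 = 1172 + 166*Y)
-(b(712, t) - 783486) = -((1172 + 166*1946) - 783486) = -((1172 + 323036) - 783486) = -(324208 - 783486) = -1*(-459278) = 459278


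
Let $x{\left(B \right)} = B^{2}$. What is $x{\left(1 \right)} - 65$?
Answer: $-64$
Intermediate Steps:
$x{\left(1 \right)} - 65 = 1^{2} - 65 = 1 - 65 = -64$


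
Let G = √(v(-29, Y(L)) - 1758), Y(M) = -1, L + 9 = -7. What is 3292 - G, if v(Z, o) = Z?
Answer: 3292 - I*√1787 ≈ 3292.0 - 42.273*I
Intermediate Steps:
L = -16 (L = -9 - 7 = -16)
G = I*√1787 (G = √(-29 - 1758) = √(-1787) = I*√1787 ≈ 42.273*I)
3292 - G = 3292 - I*√1787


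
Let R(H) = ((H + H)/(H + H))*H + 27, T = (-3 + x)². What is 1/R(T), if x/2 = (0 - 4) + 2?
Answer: 1/76 ≈ 0.013158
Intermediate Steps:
x = -4 (x = 2*((0 - 4) + 2) = 2*(-4 + 2) = 2*(-2) = -4)
T = 49 (T = (-3 - 4)² = (-7)² = 49)
R(H) = 27 + H (R(H) = ((2*H)/((2*H)))*H + 27 = ((2*H)*(1/(2*H)))*H + 27 = 1*H + 27 = H + 27 = 27 + H)
1/R(T) = 1/(27 + 49) = 1/76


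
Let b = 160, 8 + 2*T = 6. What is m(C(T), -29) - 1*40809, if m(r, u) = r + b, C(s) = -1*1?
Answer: -40650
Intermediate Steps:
T = -1 (T = -4 + (½)*6 = -4 + 3 = -1)
C(s) = -1
m(r, u) = 160 + r (m(r, u) = r + 160 = 160 + r)
m(C(T), -29) - 1*40809 = (160 - 1) - 1*40809 = 159 - 40809 = -40650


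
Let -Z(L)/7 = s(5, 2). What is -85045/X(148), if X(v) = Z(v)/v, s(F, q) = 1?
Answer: 12586660/7 ≈ 1.7981e+6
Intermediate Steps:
Z(L) = -7 (Z(L) = -7*1 = -7)
X(v) = -7/v
-85045/X(148) = -85045/((-7/148)) = -85045/((-7*1/148)) = -85045/(-7/148) = -85045*(-148/7) = 12586660/7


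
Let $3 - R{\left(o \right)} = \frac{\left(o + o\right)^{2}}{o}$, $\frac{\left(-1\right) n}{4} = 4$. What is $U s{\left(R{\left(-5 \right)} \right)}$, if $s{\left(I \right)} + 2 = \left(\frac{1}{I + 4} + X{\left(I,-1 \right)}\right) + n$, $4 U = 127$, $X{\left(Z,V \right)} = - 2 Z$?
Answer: $- \frac{219329}{108} \approx -2030.8$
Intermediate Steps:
$n = -16$ ($n = \left(-4\right) 4 = -16$)
$R{\left(o \right)} = 3 - 4 o$ ($R{\left(o \right)} = 3 - \frac{\left(o + o\right)^{2}}{o} = 3 - \frac{\left(2 o\right)^{2}}{o} = 3 - \frac{4 o^{2}}{o} = 3 - 4 o$)
$U = \frac{127}{4}$ ($U = \frac{1}{4} \cdot 127 = \frac{127}{4} \approx 31.75$)
$s{\left(I \right)} = -18 + \frac{1}{4 + I} - 2 I$ ($s{\left(I \right)} = -2 - \left(16 - \frac{1}{I + 4} + 2 I\right) = -2 - \left(16 - \frac{1}{4 + I} + 2 I\right) = -18 + \frac{1}{4 + I} - 2 I$)
$U s{\left(R{\left(-5 \right)} \right)} = \frac{127 \frac{-71 - 26 \left(3 - -20\right) - 2 \left(3 - -20\right)^{2}}{4 + \left(3 - -20\right)}}{4} = \frac{127 \frac{-71 - 26 \left(3 + 20\right) - 2 \left(3 + 20\right)^{2}}{4 + \left(3 + 20\right)}}{4} = \frac{127 \frac{-71 - 598 - 2 \cdot 23^{2}}{4 + 23}}{4} = \frac{127 \frac{-71 - 598 - 1058}{27}}{4} = \frac{127 \cdot \frac{1}{27} \left(-1727\right)}{4} = \frac{127}{4} \left(- \frac{1727}{27}\right) = - \frac{219329}{108}$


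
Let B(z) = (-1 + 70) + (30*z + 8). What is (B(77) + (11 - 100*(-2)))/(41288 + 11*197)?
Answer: 866/14485 ≈ 0.059786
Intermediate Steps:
B(z) = 77 + 30*z (B(z) = 69 + (8 + 30*z) = 77 + 30*z)
(B(77) + (11 - 100*(-2)))/(41288 + 11*197) = ((77 + 30*77) + (11 - 100*(-2)))/(41288 + 11*197) = ((77 + 2310) + (11 + 200))/(41288 + 2167) = (2387 + 211)/43455 = 2598*(1/43455) = 866/14485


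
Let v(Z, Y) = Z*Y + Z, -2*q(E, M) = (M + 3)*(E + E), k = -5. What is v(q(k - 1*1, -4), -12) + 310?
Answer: 376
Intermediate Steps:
q(E, M) = -E*(3 + M) (q(E, M) = -(M + 3)*(E + E)/2 = -(3 + M)*2*E/2 = -E*(3 + M))
v(Z, Y) = Z + Y*Z (v(Z, Y) = Y*Z + Z = Z + Y*Z)
v(q(k - 1*1, -4), -12) + 310 = (-(-5 - 1*1)*(3 - 4))*(1 - 12) + 310 = -1*(-5 - 1)*(-1)*(-11) + 310 = -1*(-6)*(-1)*(-11) + 310 = -6*(-11) + 310 = 66 + 310 = 376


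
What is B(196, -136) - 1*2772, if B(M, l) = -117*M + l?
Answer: -25840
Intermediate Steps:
B(M, l) = l - 117*M
B(196, -136) - 1*2772 = (-136 - 117*196) - 1*2772 = (-136 - 22932) - 2772 = -23068 - 2772 = -25840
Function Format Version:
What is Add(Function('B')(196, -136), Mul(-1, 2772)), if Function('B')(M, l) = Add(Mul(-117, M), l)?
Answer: -25840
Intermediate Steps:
Function('B')(M, l) = Add(l, Mul(-117, M))
Add(Function('B')(196, -136), Mul(-1, 2772)) = Add(Add(-136, Mul(-117, 196)), Mul(-1, 2772)) = Add(Add(-136, -22932), -2772) = Add(-23068, -2772) = -25840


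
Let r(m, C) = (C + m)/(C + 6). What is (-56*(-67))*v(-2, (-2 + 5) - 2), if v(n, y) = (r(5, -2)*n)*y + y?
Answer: -1876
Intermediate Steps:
r(m, C) = (C + m)/(6 + C)
v(n, y) = y + 3*n*y/4 (v(n, y) = (((-2 + 5)/(6 - 2))*n)*y + y = ((3/4)*n)*y + y = (((1/4)*3)*n)*y + y = (3*n/4)*y + y = 3*n*y/4 + y = y + 3*n*y/4)
(-56*(-67))*v(-2, (-2 + 5) - 2) = (-56*(-67))*(((-2 + 5) - 2)*(4 + 3*(-2))/4) = 3752*((3 - 2)*(4 - 6)/4) = 3752*((1/4)*1*(-2)) = 3752*(-1/2) = -1876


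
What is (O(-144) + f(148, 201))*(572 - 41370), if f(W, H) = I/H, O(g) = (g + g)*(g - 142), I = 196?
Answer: -675458378872/201 ≈ -3.3605e+9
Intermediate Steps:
O(g) = 2*g*(-142 + g) (O(g) = (2*g)*(-142 + g) = 2*g*(-142 + g))
f(W, H) = 196/H
(O(-144) + f(148, 201))*(572 - 41370) = (2*(-144)*(-142 - 144) + 196/201)*(572 - 41370) = (2*(-144)*(-286) + 196*(1/201))*(-40798) = (82368 + 196/201)*(-40798) = (16556164/201)*(-40798) = -675458378872/201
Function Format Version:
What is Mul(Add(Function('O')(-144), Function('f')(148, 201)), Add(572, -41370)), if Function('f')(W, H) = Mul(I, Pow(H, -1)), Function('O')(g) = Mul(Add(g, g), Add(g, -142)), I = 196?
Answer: Rational(-675458378872, 201) ≈ -3.3605e+9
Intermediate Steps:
Function('O')(g) = Mul(2, g, Add(-142, g)) (Function('O')(g) = Mul(Mul(2, g), Add(-142, g)) = Mul(2, g, Add(-142, g)))
Function('f')(W, H) = Mul(196, Pow(H, -1))
Mul(Add(Function('O')(-144), Function('f')(148, 201)), Add(572, -41370)) = Mul(Add(Mul(2, -144, Add(-142, -144)), Mul(196, Pow(201, -1))), Add(572, -41370)) = Mul(Add(Mul(2, -144, -286), Mul(196, Rational(1, 201))), -40798) = Mul(Add(82368, Rational(196, 201)), -40798) = Mul(Rational(16556164, 201), -40798) = Rational(-675458378872, 201)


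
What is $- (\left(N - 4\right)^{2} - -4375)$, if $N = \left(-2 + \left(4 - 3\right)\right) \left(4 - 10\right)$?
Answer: $-4379$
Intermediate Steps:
$N = 6$ ($N = \left(-2 + 1\right) \left(-6\right) = \left(-1\right) \left(-6\right) = 6$)
$- (\left(N - 4\right)^{2} - -4375) = - (\left(6 - 4\right)^{2} - -4375) = - (2^{2} + 4375) = - (4 + 4375) = \left(-1\right) 4379 = -4379$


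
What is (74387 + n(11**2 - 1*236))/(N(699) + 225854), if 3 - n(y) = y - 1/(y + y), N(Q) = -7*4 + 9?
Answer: 552779/1675550 ≈ 0.32991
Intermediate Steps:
N(Q) = -19 (N(Q) = -28 + 9 = -19)
n(y) = 3 + 1/(2*y) - y (n(y) = 3 - (y - 1/(y + y)) = 3 - (y - 1/(2*y)) = 3 + (1/(2*y) - y) = 3 + 1/(2*y) - y)
(74387 + n(11**2 - 1*236))/(N(699) + 225854) = (74387 + (3 + 1/(2*(11**2 - 1*236)) - (11**2 - 1*236)))/(-19 + 225854) = (74387 + (3 + 1/(2*(121 - 236)) - (121 - 236)))/225835 = (74387 + (3 + (1/2)/(-115) - 1*(-115)))*(1/225835) = (74387 + (3 + (1/2)*(-1/115) + 115))*(1/225835) = (74387 + (3 - 1/230 + 115))*(1/225835) = (74387 + 27139/230)*(1/225835) = (17136149/230)*(1/225835) = 552779/1675550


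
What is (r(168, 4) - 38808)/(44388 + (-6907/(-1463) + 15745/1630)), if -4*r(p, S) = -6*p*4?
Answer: -6009418800/7059060871 ≈ -0.85131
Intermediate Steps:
r(p, S) = 6*p (r(p, S) = -(-6*p)*4/4 = -(-6)*p = 6*p)
(r(168, 4) - 38808)/(44388 + (-6907/(-1463) + 15745/1630)) = (6*168 - 38808)/(44388 + (-6907/(-1463) + 15745/1630)) = (1008 - 38808)/(44388 + (-6907*(-1/1463) + 15745*(1/1630))) = -37800/(44388 + (6907/1463 + 3149/326)) = -37800/(44388 + 6858669/476938) = -37800/21177182613/476938 = -37800*476938/21177182613 = -6009418800/7059060871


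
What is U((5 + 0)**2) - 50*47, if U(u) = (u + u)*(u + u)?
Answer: 150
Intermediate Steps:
U(u) = 4*u**2 (U(u) = (2*u)*(2*u) = 4*u**2)
U((5 + 0)**2) - 50*47 = 4*((5 + 0)**2)**2 - 50*47 = 4*(5**2)**2 - 2350 = 4*25**2 - 2350 = 4*625 - 2350 = 2500 - 2350 = 150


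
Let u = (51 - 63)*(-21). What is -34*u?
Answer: -8568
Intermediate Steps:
u = 252 (u = -12*(-21) = 252)
-34*u = -34*252 = -8568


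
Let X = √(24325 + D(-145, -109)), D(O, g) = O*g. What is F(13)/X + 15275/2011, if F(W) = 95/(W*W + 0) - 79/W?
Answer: 15275/2011 - 466*√40130/3390985 ≈ 7.5682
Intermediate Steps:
F(W) = -79/W + 95/W² (F(W) = 95/(W² + 0) - 79/W = 95/(W²) - 79/W = 95/W² - 79/W = -79/W + 95/W²)
X = √40130 (X = √(24325 - 145*(-109)) = √(24325 + 15805) = √40130 ≈ 200.32)
F(13)/X + 15275/2011 = ((95 - 79*13)/13²)/(√40130) + 15275/2011 = ((95 - 1027)/169)*(√40130/40130) + 15275*(1/2011) = ((1/169)*(-932))*(√40130/40130) + 15275/2011 = -466*√40130/3390985 + 15275/2011 = 15275/2011 - 466*√40130/3390985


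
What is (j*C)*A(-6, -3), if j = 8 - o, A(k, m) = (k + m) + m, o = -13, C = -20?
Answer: 5040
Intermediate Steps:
A(k, m) = k + 2*m
j = 21 (j = 8 - 1*(-13) = 8 + 13 = 21)
(j*C)*A(-6, -3) = (21*(-20))*(-6 + 2*(-3)) = -420*(-6 - 6) = -420*(-12) = 5040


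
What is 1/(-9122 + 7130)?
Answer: -1/1992 ≈ -0.00050201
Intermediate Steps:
1/(-9122 + 7130) = 1/(-1992) = -1/1992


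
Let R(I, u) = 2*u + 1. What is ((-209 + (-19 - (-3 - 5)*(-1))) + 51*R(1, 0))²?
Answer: 34225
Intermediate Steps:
R(I, u) = 1 + 2*u
((-209 + (-19 - (-3 - 5)*(-1))) + 51*R(1, 0))² = ((-209 + (-19 - (-3 - 5)*(-1))) + 51*(1 + 2*0))² = ((-209 + (-19 - (-8)*(-1))) + 51*(1 + 0))² = ((-209 + (-19 - 1*8)) + 51*1)² = ((-209 + (-19 - 8)) + 51)² = ((-209 - 27) + 51)² = (-236 + 51)² = (-185)² = 34225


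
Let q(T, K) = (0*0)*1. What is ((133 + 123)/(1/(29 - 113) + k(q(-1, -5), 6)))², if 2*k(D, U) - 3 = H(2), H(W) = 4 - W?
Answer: 462422016/43681 ≈ 10586.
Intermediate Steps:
q(T, K) = 0 (q(T, K) = 0*1 = 0)
k(D, U) = 5/2 (k(D, U) = 3/2 + (4 - 1*2)/2 = 3/2 + (4 - 2)/2 = 3/2 + (½)*2 = 3/2 + 1 = 5/2)
((133 + 123)/(1/(29 - 113) + k(q(-1, -5), 6)))² = ((133 + 123)/(1/(29 - 113) + 5/2))² = (256/(1/(-84) + 5/2))² = (256/(-1/84 + 5/2))² = (256/(209/84))² = (256*(84/209))² = (21504/209)² = 462422016/43681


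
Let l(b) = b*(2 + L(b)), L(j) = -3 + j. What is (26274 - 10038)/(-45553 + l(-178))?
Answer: -16236/13691 ≈ -1.1859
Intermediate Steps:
l(b) = b*(-1 + b) (l(b) = b*(2 + (-3 + b)) = b*(-1 + b))
(26274 - 10038)/(-45553 + l(-178)) = (26274 - 10038)/(-45553 - 178*(-1 - 178)) = 16236/(-45553 - 178*(-179)) = 16236/(-45553 + 31862) = 16236/(-13691) = 16236*(-1/13691) = -16236/13691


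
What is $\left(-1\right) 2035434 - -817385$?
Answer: $-1218049$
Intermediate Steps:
$\left(-1\right) 2035434 - -817385 = -2035434 + 817385 = -1218049$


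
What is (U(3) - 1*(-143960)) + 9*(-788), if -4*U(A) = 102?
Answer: 273685/2 ≈ 1.3684e+5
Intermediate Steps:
U(A) = -51/2 (U(A) = -¼*102 = -51/2)
(U(3) - 1*(-143960)) + 9*(-788) = (-51/2 - 1*(-143960)) + 9*(-788) = (-51/2 + 143960) - 7092 = 287869/2 - 7092 = 273685/2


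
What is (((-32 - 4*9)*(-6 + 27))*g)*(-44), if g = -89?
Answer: -5592048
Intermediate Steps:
(((-32 - 4*9)*(-6 + 27))*g)*(-44) = (((-32 - 4*9)*(-6 + 27))*(-89))*(-44) = (((-32 - 36)*21)*(-89))*(-44) = (-68*21*(-89))*(-44) = -1428*(-89)*(-44) = 127092*(-44) = -5592048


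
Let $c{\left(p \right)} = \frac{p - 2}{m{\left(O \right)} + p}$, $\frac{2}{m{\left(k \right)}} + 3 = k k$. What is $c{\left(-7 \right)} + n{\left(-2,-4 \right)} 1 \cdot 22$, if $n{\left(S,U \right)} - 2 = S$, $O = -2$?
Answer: $\frac{9}{5} \approx 1.8$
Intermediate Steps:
$n{\left(S,U \right)} = 2 + S$
$m{\left(k \right)} = \frac{2}{-3 + k^{2}}$ ($m{\left(k \right)} = \frac{2}{-3 + k k} = \frac{2}{-3 + k^{2}}$)
$c{\left(p \right)} = \frac{-2 + p}{2 + p}$ ($c{\left(p \right)} = \frac{p - 2}{\frac{2}{-3 + \left(-2\right)^{2}} + p} = \frac{-2 + p}{\frac{2}{-3 + 4} + p} = \frac{-2 + p}{\frac{2}{1} + p} = \frac{-2 + p}{2 \cdot 1 + p} = \frac{-2 + p}{2 + p}$)
$c{\left(-7 \right)} + n{\left(-2,-4 \right)} 1 \cdot 22 = \frac{-2 - 7}{2 - 7} + \left(2 - 2\right) 1 \cdot 22 = \frac{1}{-5} \left(-9\right) + 0 \cdot 1 \cdot 22 = \left(- \frac{1}{5}\right) \left(-9\right) + 0 \cdot 22 = \frac{9}{5} + 0 = \frac{9}{5}$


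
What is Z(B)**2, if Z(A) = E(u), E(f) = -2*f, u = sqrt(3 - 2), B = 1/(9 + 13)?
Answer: 4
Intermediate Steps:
B = 1/22 ≈ 0.045455
u = 1 (u = sqrt(1) = 1)
Z(A) = -2 (Z(A) = -2*1 = -2)
Z(B)**2 = (-2)**2 = 4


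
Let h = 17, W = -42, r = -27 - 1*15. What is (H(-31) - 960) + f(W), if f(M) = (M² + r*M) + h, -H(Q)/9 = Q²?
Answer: -6064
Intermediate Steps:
r = -42 (r = -27 - 15 = -42)
H(Q) = -9*Q²
f(M) = 17 + M² - 42*M (f(M) = (M² - 42*M) + 17 = 17 + M² - 42*M)
(H(-31) - 960) + f(W) = (-9*(-31)² - 960) + (17 + (-42)² - 42*(-42)) = (-9*961 - 960) + (17 + 1764 + 1764) = (-8649 - 960) + 3545 = -9609 + 3545 = -6064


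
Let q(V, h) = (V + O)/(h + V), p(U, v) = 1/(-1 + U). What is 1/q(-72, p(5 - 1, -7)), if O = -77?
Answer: 215/447 ≈ 0.48098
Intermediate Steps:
q(V, h) = (-77 + V)/(V + h) (q(V, h) = (V - 77)/(h + V) = (-77 + V)/(V + h))
1/q(-72, p(5 - 1, -7)) = 1/((-77 - 72)/(-72 + 1/(-1 + (5 - 1)))) = 1/(-149/(-72 + 1/(-1 + 4))) = 1/(-149/(-72 + 1/3)) = 1/(-149/(-215/3)) = 1/(-3/215*(-149)) = 1/(447/215) = 215/447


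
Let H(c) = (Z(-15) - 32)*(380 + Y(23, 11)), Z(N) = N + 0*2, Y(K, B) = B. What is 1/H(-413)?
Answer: -1/18377 ≈ -5.4416e-5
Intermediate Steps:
Z(N) = N (Z(N) = N + 0 = N)
H(c) = -18377 (H(c) = (-15 - 32)*(380 + 11) = -47*391 = -18377)
1/H(-413) = 1/(-18377) = -1/18377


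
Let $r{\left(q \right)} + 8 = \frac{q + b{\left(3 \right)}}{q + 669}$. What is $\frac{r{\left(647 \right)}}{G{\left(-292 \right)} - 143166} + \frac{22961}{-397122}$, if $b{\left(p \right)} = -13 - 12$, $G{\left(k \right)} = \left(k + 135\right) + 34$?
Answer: $- \frac{60080324956}{1040064305049} \approx -0.057766$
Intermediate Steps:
$G{\left(k \right)} = 169 + k$ ($G{\left(k \right)} = \left(135 + k\right) + 34 = 169 + k$)
$b{\left(p \right)} = -25$ ($b{\left(p \right)} = -13 - 12 = -25$)
$r{\left(q \right)} = -8 + \frac{-25 + q}{669 + q}$ ($r{\left(q \right)} = -8 + \frac{q - 25}{q + 669} = -8 + \frac{-25 + q}{669 + q}$)
$\frac{r{\left(647 \right)}}{G{\left(-292 \right)} - 143166} + \frac{22961}{-397122} = \frac{\frac{1}{669 + 647} \left(-5377 - 4529\right)}{\left(169 - 292\right) - 143166} + \frac{22961}{-397122} = \frac{\frac{1}{1316} \left(-5377 - 4529\right)}{-123 - 143166} + 22961 \left(- \frac{1}{397122}\right) = \frac{\frac{1}{1316} \left(-9906\right)}{-143289} - \frac{22961}{397122} = \left(- \frac{4953}{658}\right) \left(- \frac{1}{143289}\right) - \frac{22961}{397122} = \frac{1651}{31428054} - \frac{22961}{397122} = - \frac{60080324956}{1040064305049}$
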